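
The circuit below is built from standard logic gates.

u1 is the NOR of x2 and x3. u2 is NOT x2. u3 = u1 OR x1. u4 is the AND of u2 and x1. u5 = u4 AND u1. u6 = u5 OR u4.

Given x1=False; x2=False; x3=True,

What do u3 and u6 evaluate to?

u3 = False, u6 = False

u1 = x2 NOR x3 = False NOR True = False
u2 = NOT x2 = NOT False = True
u3 = u1 OR x1 = False OR False = False
u4 = u2 AND x1 = True AND False = False
u5 = u4 AND u1 = False AND False = False
u6 = u5 OR u4 = False OR False = False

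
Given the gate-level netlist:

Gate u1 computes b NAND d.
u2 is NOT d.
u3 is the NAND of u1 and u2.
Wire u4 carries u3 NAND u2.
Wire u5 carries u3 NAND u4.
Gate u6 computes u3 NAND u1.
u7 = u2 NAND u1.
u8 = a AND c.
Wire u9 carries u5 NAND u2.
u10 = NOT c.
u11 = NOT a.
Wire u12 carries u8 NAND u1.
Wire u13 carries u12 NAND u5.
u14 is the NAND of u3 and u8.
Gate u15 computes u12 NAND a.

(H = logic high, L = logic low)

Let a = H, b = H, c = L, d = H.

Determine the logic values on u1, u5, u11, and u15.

u1 = b NAND d = H NAND H = L
u2 = NOT d = NOT H = L
u3 = u1 NAND u2 = L NAND L = H
u4 = u3 NAND u2 = H NAND L = H
u5 = u3 NAND u4 = H NAND H = L
u8 = a AND c = H AND L = L
u11 = NOT a = NOT H = L
u12 = u8 NAND u1 = L NAND L = H
u15 = u12 NAND a = H NAND H = L

u1 = L, u5 = L, u11 = L, u15 = L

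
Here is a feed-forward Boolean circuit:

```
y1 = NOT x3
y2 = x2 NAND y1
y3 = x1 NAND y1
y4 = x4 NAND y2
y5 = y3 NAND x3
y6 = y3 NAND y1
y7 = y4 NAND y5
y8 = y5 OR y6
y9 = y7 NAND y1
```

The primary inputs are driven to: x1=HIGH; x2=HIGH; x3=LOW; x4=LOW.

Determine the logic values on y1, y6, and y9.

y1 = NOT x3 = NOT LOW = HIGH
y2 = x2 NAND y1 = HIGH NAND HIGH = LOW
y3 = x1 NAND y1 = HIGH NAND HIGH = LOW
y4 = x4 NAND y2 = LOW NAND LOW = HIGH
y5 = y3 NAND x3 = LOW NAND LOW = HIGH
y6 = y3 NAND y1 = LOW NAND HIGH = HIGH
y7 = y4 NAND y5 = HIGH NAND HIGH = LOW
y9 = y7 NAND y1 = LOW NAND HIGH = HIGH

y1 = HIGH, y6 = HIGH, y9 = HIGH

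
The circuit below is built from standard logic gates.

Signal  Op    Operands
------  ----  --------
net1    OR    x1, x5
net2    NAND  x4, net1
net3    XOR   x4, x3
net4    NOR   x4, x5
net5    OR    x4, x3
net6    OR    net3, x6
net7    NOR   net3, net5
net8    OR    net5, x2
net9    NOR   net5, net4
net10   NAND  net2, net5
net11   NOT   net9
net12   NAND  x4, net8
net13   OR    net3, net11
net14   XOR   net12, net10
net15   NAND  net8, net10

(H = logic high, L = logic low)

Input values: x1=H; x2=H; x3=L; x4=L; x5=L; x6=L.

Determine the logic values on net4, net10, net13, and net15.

net4 = H  net10 = H  net13 = H  net15 = L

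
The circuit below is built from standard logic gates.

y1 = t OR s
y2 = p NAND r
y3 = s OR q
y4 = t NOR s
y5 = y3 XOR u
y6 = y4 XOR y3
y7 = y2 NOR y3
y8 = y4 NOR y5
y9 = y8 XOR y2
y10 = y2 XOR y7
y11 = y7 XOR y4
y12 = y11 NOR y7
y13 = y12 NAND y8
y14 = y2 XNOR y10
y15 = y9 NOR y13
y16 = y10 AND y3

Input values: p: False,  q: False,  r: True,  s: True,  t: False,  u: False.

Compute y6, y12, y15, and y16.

y6 = True, y12 = True, y15 = False, y16 = True

y2 = p NAND r = False NAND True = True
y3 = s OR q = True OR False = True
y4 = t NOR s = False NOR True = False
y5 = y3 XOR u = True XOR False = True
y6 = y4 XOR y3 = False XOR True = True
y7 = y2 NOR y3 = True NOR True = False
y8 = y4 NOR y5 = False NOR True = False
y9 = y8 XOR y2 = False XOR True = True
y10 = y2 XOR y7 = True XOR False = True
y11 = y7 XOR y4 = False XOR False = False
y12 = y11 NOR y7 = False NOR False = True
y13 = y12 NAND y8 = True NAND False = True
y15 = y9 NOR y13 = True NOR True = False
y16 = y10 AND y3 = True AND True = True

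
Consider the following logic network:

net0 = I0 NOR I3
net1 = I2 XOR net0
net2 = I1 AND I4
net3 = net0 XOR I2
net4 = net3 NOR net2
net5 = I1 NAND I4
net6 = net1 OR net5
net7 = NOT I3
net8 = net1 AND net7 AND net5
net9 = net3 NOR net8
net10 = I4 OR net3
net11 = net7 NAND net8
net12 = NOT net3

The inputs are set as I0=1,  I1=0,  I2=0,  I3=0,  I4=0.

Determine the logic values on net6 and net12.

net0 = I0 NOR I3 = 1 NOR 0 = 0
net1 = I2 XOR net0 = 0 XOR 0 = 0
net3 = net0 XOR I2 = 0 XOR 0 = 0
net5 = I1 NAND I4 = 0 NAND 0 = 1
net6 = net1 OR net5 = 0 OR 1 = 1
net12 = NOT net3 = NOT 0 = 1

net6 = 1; net12 = 1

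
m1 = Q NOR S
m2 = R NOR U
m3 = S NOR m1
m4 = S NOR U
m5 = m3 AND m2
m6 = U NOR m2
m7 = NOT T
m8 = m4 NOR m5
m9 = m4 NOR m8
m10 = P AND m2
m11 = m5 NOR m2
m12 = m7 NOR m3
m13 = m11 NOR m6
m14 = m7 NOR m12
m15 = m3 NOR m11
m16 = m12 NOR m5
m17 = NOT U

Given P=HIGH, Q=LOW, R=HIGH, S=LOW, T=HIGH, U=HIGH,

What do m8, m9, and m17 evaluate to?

m1 = Q NOR S = LOW NOR LOW = HIGH
m2 = R NOR U = HIGH NOR HIGH = LOW
m3 = S NOR m1 = LOW NOR HIGH = LOW
m4 = S NOR U = LOW NOR HIGH = LOW
m5 = m3 AND m2 = LOW AND LOW = LOW
m8 = m4 NOR m5 = LOW NOR LOW = HIGH
m9 = m4 NOR m8 = LOW NOR HIGH = LOW
m17 = NOT U = NOT HIGH = LOW

m8 = HIGH, m9 = LOW, m17 = LOW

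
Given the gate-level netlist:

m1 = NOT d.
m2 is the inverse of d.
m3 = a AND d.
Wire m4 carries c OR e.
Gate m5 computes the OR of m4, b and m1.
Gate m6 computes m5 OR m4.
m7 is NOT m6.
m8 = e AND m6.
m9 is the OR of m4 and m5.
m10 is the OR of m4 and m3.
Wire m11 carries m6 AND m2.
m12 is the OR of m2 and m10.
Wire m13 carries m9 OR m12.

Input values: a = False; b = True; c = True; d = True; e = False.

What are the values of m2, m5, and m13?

m2 = False; m5 = True; m13 = True

m1 = NOT d = NOT True = False
m2 = NOT d = NOT True = False
m3 = a AND d = False AND True = False
m4 = c OR e = True OR False = True
m5 = m4 OR b OR m1 = True OR True OR False = True
m9 = m4 OR m5 = True OR True = True
m10 = m4 OR m3 = True OR False = True
m12 = m2 OR m10 = False OR True = True
m13 = m9 OR m12 = True OR True = True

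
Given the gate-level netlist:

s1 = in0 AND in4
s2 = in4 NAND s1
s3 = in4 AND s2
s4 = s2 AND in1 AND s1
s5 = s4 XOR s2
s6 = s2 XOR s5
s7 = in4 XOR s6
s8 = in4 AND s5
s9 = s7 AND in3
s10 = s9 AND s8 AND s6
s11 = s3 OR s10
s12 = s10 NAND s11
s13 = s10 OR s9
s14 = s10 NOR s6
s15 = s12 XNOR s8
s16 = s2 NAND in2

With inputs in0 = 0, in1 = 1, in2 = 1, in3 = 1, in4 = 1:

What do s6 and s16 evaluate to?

s1 = in0 AND in4 = 0 AND 1 = 0
s2 = in4 NAND s1 = 1 NAND 0 = 1
s4 = s2 AND in1 AND s1 = 1 AND 1 AND 0 = 0
s5 = s4 XOR s2 = 0 XOR 1 = 1
s6 = s2 XOR s5 = 1 XOR 1 = 0
s16 = s2 NAND in2 = 1 NAND 1 = 0

s6 = 0  s16 = 0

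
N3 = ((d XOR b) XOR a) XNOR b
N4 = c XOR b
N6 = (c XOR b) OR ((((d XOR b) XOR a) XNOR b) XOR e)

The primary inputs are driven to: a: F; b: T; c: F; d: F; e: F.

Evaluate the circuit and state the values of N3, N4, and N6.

N3 = ((F XOR T) XOR F) XNOR T = T
N4 = F XOR T = T
N6 = (F XOR T) OR ((((F XOR T) XOR F) XNOR T) XOR F) = T

N3 = T  N4 = T  N6 = T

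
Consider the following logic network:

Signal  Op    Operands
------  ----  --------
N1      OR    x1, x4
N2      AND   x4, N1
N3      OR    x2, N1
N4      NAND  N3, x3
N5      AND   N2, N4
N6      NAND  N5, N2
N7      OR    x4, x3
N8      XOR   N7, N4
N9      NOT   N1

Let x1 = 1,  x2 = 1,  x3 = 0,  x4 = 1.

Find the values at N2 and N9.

N2 = 1; N9 = 0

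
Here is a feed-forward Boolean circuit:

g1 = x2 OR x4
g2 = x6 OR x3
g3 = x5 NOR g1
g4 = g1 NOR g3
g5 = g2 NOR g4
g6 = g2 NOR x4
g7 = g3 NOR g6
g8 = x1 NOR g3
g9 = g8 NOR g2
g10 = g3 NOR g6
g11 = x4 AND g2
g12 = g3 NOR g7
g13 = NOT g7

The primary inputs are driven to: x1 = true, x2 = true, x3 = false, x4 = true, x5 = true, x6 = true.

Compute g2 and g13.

g1 = x2 OR x4 = true OR true = true
g2 = x6 OR x3 = true OR false = true
g3 = x5 NOR g1 = true NOR true = false
g6 = g2 NOR x4 = true NOR true = false
g7 = g3 NOR g6 = false NOR false = true
g13 = NOT g7 = NOT true = false

g2 = true, g13 = false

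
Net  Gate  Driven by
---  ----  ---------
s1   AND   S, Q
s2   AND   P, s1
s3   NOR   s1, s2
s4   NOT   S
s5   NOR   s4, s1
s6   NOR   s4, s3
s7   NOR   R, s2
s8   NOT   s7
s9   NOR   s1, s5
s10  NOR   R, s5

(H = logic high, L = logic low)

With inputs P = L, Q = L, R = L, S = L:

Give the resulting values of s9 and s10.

s9 = H, s10 = H

s1 = S AND Q = L AND L = L
s4 = NOT S = NOT L = H
s5 = s4 NOR s1 = H NOR L = L
s9 = s1 NOR s5 = L NOR L = H
s10 = R NOR s5 = L NOR L = H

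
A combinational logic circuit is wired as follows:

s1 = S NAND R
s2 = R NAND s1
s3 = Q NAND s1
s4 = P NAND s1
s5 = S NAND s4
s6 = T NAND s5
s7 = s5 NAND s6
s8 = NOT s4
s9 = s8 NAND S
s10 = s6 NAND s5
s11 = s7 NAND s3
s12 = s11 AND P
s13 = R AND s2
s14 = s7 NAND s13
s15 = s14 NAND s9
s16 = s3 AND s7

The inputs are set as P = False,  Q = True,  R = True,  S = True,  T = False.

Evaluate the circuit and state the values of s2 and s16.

s2 = True  s16 = True

s1 = S NAND R = True NAND True = False
s2 = R NAND s1 = True NAND False = True
s3 = Q NAND s1 = True NAND False = True
s4 = P NAND s1 = False NAND False = True
s5 = S NAND s4 = True NAND True = False
s6 = T NAND s5 = False NAND False = True
s7 = s5 NAND s6 = False NAND True = True
s16 = s3 AND s7 = True AND True = True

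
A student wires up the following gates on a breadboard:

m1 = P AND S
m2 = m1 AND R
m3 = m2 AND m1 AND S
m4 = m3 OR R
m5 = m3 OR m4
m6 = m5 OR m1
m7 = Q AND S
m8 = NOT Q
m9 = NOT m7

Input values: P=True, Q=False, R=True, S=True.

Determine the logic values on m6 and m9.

m6 = True, m9 = True

m1 = P AND S = True AND True = True
m2 = m1 AND R = True AND True = True
m3 = m2 AND m1 AND S = True AND True AND True = True
m4 = m3 OR R = True OR True = True
m5 = m3 OR m4 = True OR True = True
m6 = m5 OR m1 = True OR True = True
m7 = Q AND S = False AND True = False
m9 = NOT m7 = NOT False = True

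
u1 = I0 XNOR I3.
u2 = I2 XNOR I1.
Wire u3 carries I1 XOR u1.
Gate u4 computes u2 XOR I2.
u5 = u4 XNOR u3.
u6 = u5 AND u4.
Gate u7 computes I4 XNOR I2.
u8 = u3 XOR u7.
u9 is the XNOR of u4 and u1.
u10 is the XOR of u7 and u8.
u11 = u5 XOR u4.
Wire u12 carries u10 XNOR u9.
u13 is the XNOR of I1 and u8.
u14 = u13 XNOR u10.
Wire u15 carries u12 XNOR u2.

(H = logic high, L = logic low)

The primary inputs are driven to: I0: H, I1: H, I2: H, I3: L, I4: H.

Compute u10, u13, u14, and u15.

u1 = I0 XNOR I3 = H XNOR L = L
u2 = I2 XNOR I1 = H XNOR H = H
u3 = I1 XOR u1 = H XOR L = H
u4 = u2 XOR I2 = H XOR H = L
u7 = I4 XNOR I2 = H XNOR H = H
u8 = u3 XOR u7 = H XOR H = L
u9 = u4 XNOR u1 = L XNOR L = H
u10 = u7 XOR u8 = H XOR L = H
u12 = u10 XNOR u9 = H XNOR H = H
u13 = I1 XNOR u8 = H XNOR L = L
u14 = u13 XNOR u10 = L XNOR H = L
u15 = u12 XNOR u2 = H XNOR H = H

u10 = H, u13 = L, u14 = L, u15 = H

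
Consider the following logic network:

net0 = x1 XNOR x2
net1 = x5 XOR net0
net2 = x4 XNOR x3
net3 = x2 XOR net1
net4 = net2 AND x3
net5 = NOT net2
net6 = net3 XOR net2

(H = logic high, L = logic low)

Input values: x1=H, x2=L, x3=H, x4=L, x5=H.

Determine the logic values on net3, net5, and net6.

net3 = H  net5 = H  net6 = H

net0 = x1 XNOR x2 = H XNOR L = L
net1 = x5 XOR net0 = H XOR L = H
net2 = x4 XNOR x3 = L XNOR H = L
net3 = x2 XOR net1 = L XOR H = H
net5 = NOT net2 = NOT L = H
net6 = net3 XOR net2 = H XOR L = H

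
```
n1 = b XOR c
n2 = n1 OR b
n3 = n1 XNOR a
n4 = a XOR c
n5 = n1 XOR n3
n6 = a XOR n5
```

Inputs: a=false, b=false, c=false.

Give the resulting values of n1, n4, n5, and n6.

n1 = false, n4 = false, n5 = true, n6 = true

n1 = b XOR c = false XOR false = false
n3 = n1 XNOR a = false XNOR false = true
n4 = a XOR c = false XOR false = false
n5 = n1 XOR n3 = false XOR true = true
n6 = a XOR n5 = false XOR true = true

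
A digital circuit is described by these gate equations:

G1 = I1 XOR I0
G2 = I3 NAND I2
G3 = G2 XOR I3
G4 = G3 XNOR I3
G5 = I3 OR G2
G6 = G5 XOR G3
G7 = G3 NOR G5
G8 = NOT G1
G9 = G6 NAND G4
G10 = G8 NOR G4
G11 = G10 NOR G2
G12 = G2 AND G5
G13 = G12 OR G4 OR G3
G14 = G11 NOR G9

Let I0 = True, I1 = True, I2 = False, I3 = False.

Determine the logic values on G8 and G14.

G1 = I1 XOR I0 = True XOR True = False
G2 = I3 NAND I2 = False NAND False = True
G3 = G2 XOR I3 = True XOR False = True
G4 = G3 XNOR I3 = True XNOR False = False
G5 = I3 OR G2 = False OR True = True
G6 = G5 XOR G3 = True XOR True = False
G8 = NOT G1 = NOT False = True
G9 = G6 NAND G4 = False NAND False = True
G10 = G8 NOR G4 = True NOR False = False
G11 = G10 NOR G2 = False NOR True = False
G14 = G11 NOR G9 = False NOR True = False

G8 = True, G14 = False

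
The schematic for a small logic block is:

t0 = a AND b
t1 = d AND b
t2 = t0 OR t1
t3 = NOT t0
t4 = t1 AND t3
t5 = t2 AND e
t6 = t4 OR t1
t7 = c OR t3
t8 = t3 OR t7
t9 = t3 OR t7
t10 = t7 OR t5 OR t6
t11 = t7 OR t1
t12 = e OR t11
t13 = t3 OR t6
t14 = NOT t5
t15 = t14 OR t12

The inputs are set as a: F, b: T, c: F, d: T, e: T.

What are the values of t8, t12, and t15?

t8 = T; t12 = T; t15 = T

t0 = a AND b = F AND T = F
t1 = d AND b = T AND T = T
t2 = t0 OR t1 = F OR T = T
t3 = NOT t0 = NOT F = T
t5 = t2 AND e = T AND T = T
t7 = c OR t3 = F OR T = T
t8 = t3 OR t7 = T OR T = T
t11 = t7 OR t1 = T OR T = T
t12 = e OR t11 = T OR T = T
t14 = NOT t5 = NOT T = F
t15 = t14 OR t12 = F OR T = T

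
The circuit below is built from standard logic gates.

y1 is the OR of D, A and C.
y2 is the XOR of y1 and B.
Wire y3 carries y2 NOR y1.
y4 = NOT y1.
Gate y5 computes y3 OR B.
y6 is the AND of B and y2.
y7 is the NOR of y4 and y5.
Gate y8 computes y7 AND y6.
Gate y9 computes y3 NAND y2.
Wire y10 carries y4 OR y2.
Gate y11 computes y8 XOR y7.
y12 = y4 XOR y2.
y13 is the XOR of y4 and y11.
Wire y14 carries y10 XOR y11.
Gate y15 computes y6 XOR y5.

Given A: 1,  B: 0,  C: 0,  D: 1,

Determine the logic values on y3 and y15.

y1 = D OR A OR C = 1 OR 1 OR 0 = 1
y2 = y1 XOR B = 1 XOR 0 = 1
y3 = y2 NOR y1 = 1 NOR 1 = 0
y5 = y3 OR B = 0 OR 0 = 0
y6 = B AND y2 = 0 AND 1 = 0
y15 = y6 XOR y5 = 0 XOR 0 = 0

y3 = 0, y15 = 0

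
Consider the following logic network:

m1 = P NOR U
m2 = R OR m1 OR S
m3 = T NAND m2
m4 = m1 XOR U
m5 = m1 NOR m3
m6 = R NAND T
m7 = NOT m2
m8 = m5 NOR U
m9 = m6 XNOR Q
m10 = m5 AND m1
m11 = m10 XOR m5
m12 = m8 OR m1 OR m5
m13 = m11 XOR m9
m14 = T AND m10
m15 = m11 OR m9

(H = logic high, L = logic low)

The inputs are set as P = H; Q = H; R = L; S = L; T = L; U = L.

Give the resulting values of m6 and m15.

m1 = P NOR U = H NOR L = L
m2 = R OR m1 OR S = L OR L OR L = L
m3 = T NAND m2 = L NAND L = H
m5 = m1 NOR m3 = L NOR H = L
m6 = R NAND T = L NAND L = H
m9 = m6 XNOR Q = H XNOR H = H
m10 = m5 AND m1 = L AND L = L
m11 = m10 XOR m5 = L XOR L = L
m15 = m11 OR m9 = L OR H = H

m6 = H, m15 = H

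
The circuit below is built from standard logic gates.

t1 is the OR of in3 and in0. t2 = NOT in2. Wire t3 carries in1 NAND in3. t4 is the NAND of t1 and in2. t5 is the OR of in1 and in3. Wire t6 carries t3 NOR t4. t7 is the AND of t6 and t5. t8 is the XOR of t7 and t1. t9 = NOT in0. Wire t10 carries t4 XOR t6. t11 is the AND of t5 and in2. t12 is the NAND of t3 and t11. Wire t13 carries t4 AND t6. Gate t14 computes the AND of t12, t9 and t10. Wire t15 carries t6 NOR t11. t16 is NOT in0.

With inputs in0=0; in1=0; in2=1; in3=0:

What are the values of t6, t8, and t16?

t6 = 0; t8 = 0; t16 = 1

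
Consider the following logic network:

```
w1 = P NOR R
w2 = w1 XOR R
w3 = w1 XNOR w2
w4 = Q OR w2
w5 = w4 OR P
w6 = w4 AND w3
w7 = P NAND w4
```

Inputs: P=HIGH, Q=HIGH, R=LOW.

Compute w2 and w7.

w1 = P NOR R = HIGH NOR LOW = LOW
w2 = w1 XOR R = LOW XOR LOW = LOW
w4 = Q OR w2 = HIGH OR LOW = HIGH
w7 = P NAND w4 = HIGH NAND HIGH = LOW

w2 = LOW, w7 = LOW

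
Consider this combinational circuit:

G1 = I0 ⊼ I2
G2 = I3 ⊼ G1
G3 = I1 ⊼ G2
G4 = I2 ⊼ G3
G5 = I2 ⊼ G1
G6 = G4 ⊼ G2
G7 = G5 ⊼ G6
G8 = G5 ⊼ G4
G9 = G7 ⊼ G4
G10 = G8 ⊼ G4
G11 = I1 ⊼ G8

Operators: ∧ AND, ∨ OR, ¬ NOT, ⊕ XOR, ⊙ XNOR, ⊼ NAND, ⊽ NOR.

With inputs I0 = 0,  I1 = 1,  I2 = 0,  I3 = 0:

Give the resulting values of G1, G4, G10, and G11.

G1 = 1, G4 = 1, G10 = 1, G11 = 1

G1 = I0 NAND I2 = 0 NAND 0 = 1
G2 = I3 NAND G1 = 0 NAND 1 = 1
G3 = I1 NAND G2 = 1 NAND 1 = 0
G4 = I2 NAND G3 = 0 NAND 0 = 1
G5 = I2 NAND G1 = 0 NAND 1 = 1
G8 = G5 NAND G4 = 1 NAND 1 = 0
G10 = G8 NAND G4 = 0 NAND 1 = 1
G11 = I1 NAND G8 = 1 NAND 0 = 1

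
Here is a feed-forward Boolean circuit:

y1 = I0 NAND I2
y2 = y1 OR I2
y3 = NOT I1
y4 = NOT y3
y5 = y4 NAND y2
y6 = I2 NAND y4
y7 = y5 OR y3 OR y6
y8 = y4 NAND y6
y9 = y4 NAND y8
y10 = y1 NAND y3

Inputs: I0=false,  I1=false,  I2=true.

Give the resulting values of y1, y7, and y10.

y1 = I0 NAND I2 = false NAND true = true
y2 = y1 OR I2 = true OR true = true
y3 = NOT I1 = NOT false = true
y4 = NOT y3 = NOT true = false
y5 = y4 NAND y2 = false NAND true = true
y6 = I2 NAND y4 = true NAND false = true
y7 = y5 OR y3 OR y6 = true OR true OR true = true
y10 = y1 NAND y3 = true NAND true = false

y1 = true  y7 = true  y10 = false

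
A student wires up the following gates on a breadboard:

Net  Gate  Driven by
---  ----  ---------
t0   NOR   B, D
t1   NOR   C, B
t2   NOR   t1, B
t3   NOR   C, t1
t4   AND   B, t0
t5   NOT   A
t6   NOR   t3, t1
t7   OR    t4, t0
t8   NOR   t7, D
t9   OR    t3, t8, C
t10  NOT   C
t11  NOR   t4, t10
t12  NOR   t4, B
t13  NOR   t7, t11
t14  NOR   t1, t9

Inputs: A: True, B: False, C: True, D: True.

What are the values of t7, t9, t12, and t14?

t0 = B NOR D = False NOR True = False
t1 = C NOR B = True NOR False = False
t3 = C NOR t1 = True NOR False = False
t4 = B AND t0 = False AND False = False
t7 = t4 OR t0 = False OR False = False
t8 = t7 NOR D = False NOR True = False
t9 = t3 OR t8 OR C = False OR False OR True = True
t12 = t4 NOR B = False NOR False = True
t14 = t1 NOR t9 = False NOR True = False

t7 = False, t9 = True, t12 = True, t14 = False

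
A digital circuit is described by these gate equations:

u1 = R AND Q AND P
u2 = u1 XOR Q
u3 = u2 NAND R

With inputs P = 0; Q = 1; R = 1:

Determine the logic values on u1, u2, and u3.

u1 = 0; u2 = 1; u3 = 0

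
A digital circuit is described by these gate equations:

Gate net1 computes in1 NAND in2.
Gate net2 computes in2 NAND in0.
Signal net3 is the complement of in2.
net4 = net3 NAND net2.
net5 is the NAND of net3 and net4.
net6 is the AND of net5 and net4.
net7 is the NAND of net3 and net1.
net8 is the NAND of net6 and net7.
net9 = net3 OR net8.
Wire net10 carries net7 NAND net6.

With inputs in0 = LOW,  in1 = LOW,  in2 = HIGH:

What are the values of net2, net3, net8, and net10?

net1 = in1 NAND in2 = LOW NAND HIGH = HIGH
net2 = in2 NAND in0 = HIGH NAND LOW = HIGH
net3 = NOT in2 = NOT HIGH = LOW
net4 = net3 NAND net2 = LOW NAND HIGH = HIGH
net5 = net3 NAND net4 = LOW NAND HIGH = HIGH
net6 = net5 AND net4 = HIGH AND HIGH = HIGH
net7 = net3 NAND net1 = LOW NAND HIGH = HIGH
net8 = net6 NAND net7 = HIGH NAND HIGH = LOW
net10 = net7 NAND net6 = HIGH NAND HIGH = LOW

net2 = HIGH, net3 = LOW, net8 = LOW, net10 = LOW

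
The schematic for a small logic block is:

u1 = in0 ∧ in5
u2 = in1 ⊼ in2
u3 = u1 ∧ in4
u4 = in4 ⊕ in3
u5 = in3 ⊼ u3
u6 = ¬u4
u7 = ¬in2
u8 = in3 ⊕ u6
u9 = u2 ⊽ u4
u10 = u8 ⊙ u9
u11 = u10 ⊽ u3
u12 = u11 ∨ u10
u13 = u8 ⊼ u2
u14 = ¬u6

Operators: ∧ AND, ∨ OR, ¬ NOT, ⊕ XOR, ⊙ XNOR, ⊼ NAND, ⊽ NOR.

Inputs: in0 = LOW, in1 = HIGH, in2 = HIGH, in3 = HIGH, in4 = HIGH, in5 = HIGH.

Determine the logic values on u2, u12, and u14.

u1 = in0 AND in5 = LOW AND HIGH = LOW
u2 = in1 NAND in2 = HIGH NAND HIGH = LOW
u3 = u1 AND in4 = LOW AND HIGH = LOW
u4 = in4 XOR in3 = HIGH XOR HIGH = LOW
u6 = NOT u4 = NOT LOW = HIGH
u8 = in3 XOR u6 = HIGH XOR HIGH = LOW
u9 = u2 NOR u4 = LOW NOR LOW = HIGH
u10 = u8 XNOR u9 = LOW XNOR HIGH = LOW
u11 = u10 NOR u3 = LOW NOR LOW = HIGH
u12 = u11 OR u10 = HIGH OR LOW = HIGH
u14 = NOT u6 = NOT HIGH = LOW

u2 = LOW, u12 = HIGH, u14 = LOW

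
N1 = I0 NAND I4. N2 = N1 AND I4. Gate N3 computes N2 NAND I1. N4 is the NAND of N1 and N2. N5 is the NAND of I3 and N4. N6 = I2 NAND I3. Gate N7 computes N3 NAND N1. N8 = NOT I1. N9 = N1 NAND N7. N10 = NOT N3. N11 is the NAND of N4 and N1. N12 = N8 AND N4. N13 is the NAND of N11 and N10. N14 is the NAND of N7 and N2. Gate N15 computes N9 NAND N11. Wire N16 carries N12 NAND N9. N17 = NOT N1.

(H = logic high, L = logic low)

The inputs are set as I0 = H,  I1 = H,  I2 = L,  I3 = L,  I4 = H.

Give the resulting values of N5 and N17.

N5 = H; N17 = H

N1 = I0 NAND I4 = H NAND H = L
N2 = N1 AND I4 = L AND H = L
N4 = N1 NAND N2 = L NAND L = H
N5 = I3 NAND N4 = L NAND H = H
N17 = NOT N1 = NOT L = H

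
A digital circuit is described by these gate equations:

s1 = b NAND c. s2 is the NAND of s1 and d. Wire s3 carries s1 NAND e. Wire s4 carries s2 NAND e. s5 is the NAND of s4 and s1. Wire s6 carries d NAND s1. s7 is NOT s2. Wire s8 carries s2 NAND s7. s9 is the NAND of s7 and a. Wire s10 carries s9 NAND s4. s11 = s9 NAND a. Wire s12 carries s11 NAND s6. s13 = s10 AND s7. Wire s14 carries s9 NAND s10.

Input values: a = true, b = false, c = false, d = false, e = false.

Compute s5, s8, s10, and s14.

s1 = b NAND c = false NAND false = true
s2 = s1 NAND d = true NAND false = true
s4 = s2 NAND e = true NAND false = true
s5 = s4 NAND s1 = true NAND true = false
s7 = NOT s2 = NOT true = false
s8 = s2 NAND s7 = true NAND false = true
s9 = s7 NAND a = false NAND true = true
s10 = s9 NAND s4 = true NAND true = false
s14 = s9 NAND s10 = true NAND false = true

s5 = false  s8 = true  s10 = false  s14 = true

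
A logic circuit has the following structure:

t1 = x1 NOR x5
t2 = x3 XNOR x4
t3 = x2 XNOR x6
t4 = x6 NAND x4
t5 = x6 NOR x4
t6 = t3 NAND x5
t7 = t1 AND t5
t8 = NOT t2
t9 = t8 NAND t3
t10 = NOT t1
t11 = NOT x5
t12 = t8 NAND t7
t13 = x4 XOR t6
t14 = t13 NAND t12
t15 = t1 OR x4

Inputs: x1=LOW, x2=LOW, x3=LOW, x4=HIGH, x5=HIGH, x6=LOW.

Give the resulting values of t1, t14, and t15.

t1 = LOW, t14 = LOW, t15 = HIGH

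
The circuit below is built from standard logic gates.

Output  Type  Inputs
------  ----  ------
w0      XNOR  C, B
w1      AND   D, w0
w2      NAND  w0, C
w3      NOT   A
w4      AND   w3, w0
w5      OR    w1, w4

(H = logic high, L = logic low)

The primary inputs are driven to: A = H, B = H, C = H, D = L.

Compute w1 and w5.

w1 = L; w5 = L

w0 = C XNOR B = H XNOR H = H
w1 = D AND w0 = L AND H = L
w3 = NOT A = NOT H = L
w4 = w3 AND w0 = L AND H = L
w5 = w1 OR w4 = L OR L = L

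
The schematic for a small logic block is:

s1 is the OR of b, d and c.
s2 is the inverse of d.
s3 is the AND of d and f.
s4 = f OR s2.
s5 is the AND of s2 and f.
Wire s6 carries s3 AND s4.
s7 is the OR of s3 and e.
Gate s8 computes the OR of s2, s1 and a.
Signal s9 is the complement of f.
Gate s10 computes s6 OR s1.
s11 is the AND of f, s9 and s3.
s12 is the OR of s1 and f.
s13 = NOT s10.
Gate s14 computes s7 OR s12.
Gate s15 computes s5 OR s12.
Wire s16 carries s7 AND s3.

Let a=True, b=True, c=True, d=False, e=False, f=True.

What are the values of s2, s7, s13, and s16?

s2 = True, s7 = False, s13 = False, s16 = False

s1 = b OR d OR c = True OR False OR True = True
s2 = NOT d = NOT False = True
s3 = d AND f = False AND True = False
s4 = f OR s2 = True OR True = True
s6 = s3 AND s4 = False AND True = False
s7 = s3 OR e = False OR False = False
s10 = s6 OR s1 = False OR True = True
s13 = NOT s10 = NOT True = False
s16 = s7 AND s3 = False AND False = False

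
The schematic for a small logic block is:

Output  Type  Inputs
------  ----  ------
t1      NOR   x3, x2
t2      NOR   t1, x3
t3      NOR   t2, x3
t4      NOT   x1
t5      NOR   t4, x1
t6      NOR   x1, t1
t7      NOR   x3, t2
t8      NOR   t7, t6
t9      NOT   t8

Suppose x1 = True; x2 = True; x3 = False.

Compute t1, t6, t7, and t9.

t1 = False  t6 = False  t7 = False  t9 = False

t1 = x3 NOR x2 = False NOR True = False
t2 = t1 NOR x3 = False NOR False = True
t6 = x1 NOR t1 = True NOR False = False
t7 = x3 NOR t2 = False NOR True = False
t8 = t7 NOR t6 = False NOR False = True
t9 = NOT t8 = NOT True = False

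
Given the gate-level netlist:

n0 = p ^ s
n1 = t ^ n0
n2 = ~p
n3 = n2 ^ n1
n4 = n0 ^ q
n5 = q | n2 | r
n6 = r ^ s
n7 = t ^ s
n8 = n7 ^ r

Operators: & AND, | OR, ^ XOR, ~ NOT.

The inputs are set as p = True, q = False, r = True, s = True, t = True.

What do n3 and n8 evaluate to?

n3 = True; n8 = True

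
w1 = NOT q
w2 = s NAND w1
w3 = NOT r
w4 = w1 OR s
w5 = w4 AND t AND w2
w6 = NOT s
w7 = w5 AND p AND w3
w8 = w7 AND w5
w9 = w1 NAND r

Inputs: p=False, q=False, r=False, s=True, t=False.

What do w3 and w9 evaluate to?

w3 = True  w9 = True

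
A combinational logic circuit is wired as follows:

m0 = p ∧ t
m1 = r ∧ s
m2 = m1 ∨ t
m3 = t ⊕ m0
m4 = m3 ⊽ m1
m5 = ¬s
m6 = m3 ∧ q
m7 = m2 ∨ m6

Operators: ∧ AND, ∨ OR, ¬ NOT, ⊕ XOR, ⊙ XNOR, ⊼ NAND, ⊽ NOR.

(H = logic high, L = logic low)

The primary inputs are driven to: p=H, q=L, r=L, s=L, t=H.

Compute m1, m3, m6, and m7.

m1 = L, m3 = L, m6 = L, m7 = H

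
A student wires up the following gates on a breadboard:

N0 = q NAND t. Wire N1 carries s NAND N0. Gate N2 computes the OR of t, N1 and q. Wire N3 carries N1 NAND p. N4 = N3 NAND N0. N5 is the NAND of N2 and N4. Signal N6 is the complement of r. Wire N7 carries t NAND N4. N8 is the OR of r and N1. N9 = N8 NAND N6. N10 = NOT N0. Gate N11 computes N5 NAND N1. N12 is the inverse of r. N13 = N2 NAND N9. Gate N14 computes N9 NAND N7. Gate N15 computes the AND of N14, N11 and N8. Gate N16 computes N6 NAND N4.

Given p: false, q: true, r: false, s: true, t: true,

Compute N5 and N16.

N0 = q NAND t = true NAND true = false
N1 = s NAND N0 = true NAND false = true
N2 = t OR N1 OR q = true OR true OR true = true
N3 = N1 NAND p = true NAND false = true
N4 = N3 NAND N0 = true NAND false = true
N5 = N2 NAND N4 = true NAND true = false
N6 = NOT r = NOT false = true
N16 = N6 NAND N4 = true NAND true = false

N5 = false; N16 = false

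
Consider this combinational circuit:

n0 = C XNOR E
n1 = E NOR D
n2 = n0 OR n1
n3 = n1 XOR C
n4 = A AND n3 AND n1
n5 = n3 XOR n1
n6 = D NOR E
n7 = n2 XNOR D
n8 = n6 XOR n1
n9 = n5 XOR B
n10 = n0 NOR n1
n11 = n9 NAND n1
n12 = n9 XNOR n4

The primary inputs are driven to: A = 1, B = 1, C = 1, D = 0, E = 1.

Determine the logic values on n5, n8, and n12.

n5 = 1, n8 = 0, n12 = 1

n1 = E NOR D = 1 NOR 0 = 0
n3 = n1 XOR C = 0 XOR 1 = 1
n4 = A AND n3 AND n1 = 1 AND 1 AND 0 = 0
n5 = n3 XOR n1 = 1 XOR 0 = 1
n6 = D NOR E = 0 NOR 1 = 0
n8 = n6 XOR n1 = 0 XOR 0 = 0
n9 = n5 XOR B = 1 XOR 1 = 0
n12 = n9 XNOR n4 = 0 XNOR 0 = 1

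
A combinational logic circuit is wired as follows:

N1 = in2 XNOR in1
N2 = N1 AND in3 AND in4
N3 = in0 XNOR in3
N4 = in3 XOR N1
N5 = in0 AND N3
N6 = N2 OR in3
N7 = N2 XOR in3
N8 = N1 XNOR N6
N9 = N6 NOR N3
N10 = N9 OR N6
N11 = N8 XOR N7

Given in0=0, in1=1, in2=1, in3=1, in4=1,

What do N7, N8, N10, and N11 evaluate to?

N1 = in2 XNOR in1 = 1 XNOR 1 = 1
N2 = N1 AND in3 AND in4 = 1 AND 1 AND 1 = 1
N3 = in0 XNOR in3 = 0 XNOR 1 = 0
N6 = N2 OR in3 = 1 OR 1 = 1
N7 = N2 XOR in3 = 1 XOR 1 = 0
N8 = N1 XNOR N6 = 1 XNOR 1 = 1
N9 = N6 NOR N3 = 1 NOR 0 = 0
N10 = N9 OR N6 = 0 OR 1 = 1
N11 = N8 XOR N7 = 1 XOR 0 = 1

N7 = 0; N8 = 1; N10 = 1; N11 = 1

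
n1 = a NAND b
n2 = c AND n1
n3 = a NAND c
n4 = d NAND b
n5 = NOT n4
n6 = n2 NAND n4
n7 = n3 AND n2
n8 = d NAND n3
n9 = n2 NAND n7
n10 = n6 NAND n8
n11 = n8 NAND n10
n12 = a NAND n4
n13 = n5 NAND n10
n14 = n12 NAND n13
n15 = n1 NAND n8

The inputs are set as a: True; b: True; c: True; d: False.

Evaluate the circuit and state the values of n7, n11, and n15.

n1 = a NAND b = True NAND True = False
n2 = c AND n1 = True AND False = False
n3 = a NAND c = True NAND True = False
n4 = d NAND b = False NAND True = True
n6 = n2 NAND n4 = False NAND True = True
n7 = n3 AND n2 = False AND False = False
n8 = d NAND n3 = False NAND False = True
n10 = n6 NAND n8 = True NAND True = False
n11 = n8 NAND n10 = True NAND False = True
n15 = n1 NAND n8 = False NAND True = True

n7 = False, n11 = True, n15 = True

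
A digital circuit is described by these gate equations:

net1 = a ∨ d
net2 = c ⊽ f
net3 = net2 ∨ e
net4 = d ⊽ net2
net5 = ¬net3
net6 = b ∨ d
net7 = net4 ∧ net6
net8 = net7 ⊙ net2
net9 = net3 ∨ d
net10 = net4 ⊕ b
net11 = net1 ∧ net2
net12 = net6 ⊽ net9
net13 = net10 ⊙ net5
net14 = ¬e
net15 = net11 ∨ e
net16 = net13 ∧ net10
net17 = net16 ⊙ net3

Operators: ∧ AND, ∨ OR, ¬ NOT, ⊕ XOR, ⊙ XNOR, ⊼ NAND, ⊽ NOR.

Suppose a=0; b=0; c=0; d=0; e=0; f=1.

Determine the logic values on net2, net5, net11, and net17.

net2 = 0; net5 = 1; net11 = 0; net17 = 0

net1 = a OR d = 0 OR 0 = 0
net2 = c NOR f = 0 NOR 1 = 0
net3 = net2 OR e = 0 OR 0 = 0
net4 = d NOR net2 = 0 NOR 0 = 1
net5 = NOT net3 = NOT 0 = 1
net10 = net4 XOR b = 1 XOR 0 = 1
net11 = net1 AND net2 = 0 AND 0 = 0
net13 = net10 XNOR net5 = 1 XNOR 1 = 1
net16 = net13 AND net10 = 1 AND 1 = 1
net17 = net16 XNOR net3 = 1 XNOR 0 = 0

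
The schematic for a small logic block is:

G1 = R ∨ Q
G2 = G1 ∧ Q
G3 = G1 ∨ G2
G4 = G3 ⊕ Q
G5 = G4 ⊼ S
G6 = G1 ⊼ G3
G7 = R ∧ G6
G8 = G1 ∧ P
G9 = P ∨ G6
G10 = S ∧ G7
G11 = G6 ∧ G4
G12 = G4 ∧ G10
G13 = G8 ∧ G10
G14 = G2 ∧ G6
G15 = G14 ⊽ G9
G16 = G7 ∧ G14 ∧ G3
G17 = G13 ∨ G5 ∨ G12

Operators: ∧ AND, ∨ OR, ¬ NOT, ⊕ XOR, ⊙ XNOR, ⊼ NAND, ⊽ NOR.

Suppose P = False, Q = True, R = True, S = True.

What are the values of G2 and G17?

G1 = R OR Q = True OR True = True
G2 = G1 AND Q = True AND True = True
G3 = G1 OR G2 = True OR True = True
G4 = G3 XOR Q = True XOR True = False
G5 = G4 NAND S = False NAND True = True
G6 = G1 NAND G3 = True NAND True = False
G7 = R AND G6 = True AND False = False
G8 = G1 AND P = True AND False = False
G10 = S AND G7 = True AND False = False
G12 = G4 AND G10 = False AND False = False
G13 = G8 AND G10 = False AND False = False
G17 = G13 OR G5 OR G12 = False OR True OR False = True

G2 = True; G17 = True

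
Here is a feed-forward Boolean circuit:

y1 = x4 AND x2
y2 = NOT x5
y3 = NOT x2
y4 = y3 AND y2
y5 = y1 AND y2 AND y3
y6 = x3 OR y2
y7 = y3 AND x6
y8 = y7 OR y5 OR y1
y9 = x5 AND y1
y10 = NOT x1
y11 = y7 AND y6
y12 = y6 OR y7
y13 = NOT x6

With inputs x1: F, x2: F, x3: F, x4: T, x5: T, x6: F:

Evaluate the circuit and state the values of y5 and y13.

y5 = F, y13 = T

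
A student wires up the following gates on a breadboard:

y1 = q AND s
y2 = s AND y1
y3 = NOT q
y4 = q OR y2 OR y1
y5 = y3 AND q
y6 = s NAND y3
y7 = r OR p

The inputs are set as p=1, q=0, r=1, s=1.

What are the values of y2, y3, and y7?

y2 = 0, y3 = 1, y7 = 1

y1 = q AND s = 0 AND 1 = 0
y2 = s AND y1 = 1 AND 0 = 0
y3 = NOT q = NOT 0 = 1
y7 = r OR p = 1 OR 1 = 1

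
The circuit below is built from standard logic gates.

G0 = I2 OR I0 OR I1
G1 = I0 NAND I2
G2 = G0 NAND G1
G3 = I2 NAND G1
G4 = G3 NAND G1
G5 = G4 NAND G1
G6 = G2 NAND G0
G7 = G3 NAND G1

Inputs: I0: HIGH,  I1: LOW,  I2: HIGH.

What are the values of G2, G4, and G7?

G2 = HIGH, G4 = HIGH, G7 = HIGH

G0 = I2 OR I0 OR I1 = HIGH OR HIGH OR LOW = HIGH
G1 = I0 NAND I2 = HIGH NAND HIGH = LOW
G2 = G0 NAND G1 = HIGH NAND LOW = HIGH
G3 = I2 NAND G1 = HIGH NAND LOW = HIGH
G4 = G3 NAND G1 = HIGH NAND LOW = HIGH
G7 = G3 NAND G1 = HIGH NAND LOW = HIGH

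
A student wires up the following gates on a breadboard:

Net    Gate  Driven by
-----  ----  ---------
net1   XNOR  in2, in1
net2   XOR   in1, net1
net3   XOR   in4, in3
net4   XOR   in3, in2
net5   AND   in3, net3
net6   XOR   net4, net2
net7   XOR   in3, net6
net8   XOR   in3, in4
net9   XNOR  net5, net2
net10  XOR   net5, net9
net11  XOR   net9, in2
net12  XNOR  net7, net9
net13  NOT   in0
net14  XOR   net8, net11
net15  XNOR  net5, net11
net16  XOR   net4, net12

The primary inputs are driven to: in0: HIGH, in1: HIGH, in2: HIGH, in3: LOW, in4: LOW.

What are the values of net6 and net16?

net6 = HIGH, net16 = LOW

net1 = in2 XNOR in1 = HIGH XNOR HIGH = HIGH
net2 = in1 XOR net1 = HIGH XOR HIGH = LOW
net3 = in4 XOR in3 = LOW XOR LOW = LOW
net4 = in3 XOR in2 = LOW XOR HIGH = HIGH
net5 = in3 AND net3 = LOW AND LOW = LOW
net6 = net4 XOR net2 = HIGH XOR LOW = HIGH
net7 = in3 XOR net6 = LOW XOR HIGH = HIGH
net9 = net5 XNOR net2 = LOW XNOR LOW = HIGH
net12 = net7 XNOR net9 = HIGH XNOR HIGH = HIGH
net16 = net4 XOR net12 = HIGH XOR HIGH = LOW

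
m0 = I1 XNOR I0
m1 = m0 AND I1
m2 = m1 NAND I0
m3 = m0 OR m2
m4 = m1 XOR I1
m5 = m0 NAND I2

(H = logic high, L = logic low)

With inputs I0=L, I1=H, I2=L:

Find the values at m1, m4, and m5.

m0 = I1 XNOR I0 = H XNOR L = L
m1 = m0 AND I1 = L AND H = L
m4 = m1 XOR I1 = L XOR H = H
m5 = m0 NAND I2 = L NAND L = H

m1 = L, m4 = H, m5 = H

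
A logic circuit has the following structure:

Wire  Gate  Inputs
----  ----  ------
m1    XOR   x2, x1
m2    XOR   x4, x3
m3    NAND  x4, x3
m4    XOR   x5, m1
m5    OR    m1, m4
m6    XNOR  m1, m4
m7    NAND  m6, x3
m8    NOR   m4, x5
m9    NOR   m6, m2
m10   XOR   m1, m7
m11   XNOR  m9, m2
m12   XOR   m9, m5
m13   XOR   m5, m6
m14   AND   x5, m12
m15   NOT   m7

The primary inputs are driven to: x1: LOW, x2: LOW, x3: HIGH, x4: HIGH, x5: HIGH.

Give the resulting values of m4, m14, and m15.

m1 = x2 XOR x1 = LOW XOR LOW = LOW
m2 = x4 XOR x3 = HIGH XOR HIGH = LOW
m4 = x5 XOR m1 = HIGH XOR LOW = HIGH
m5 = m1 OR m4 = LOW OR HIGH = HIGH
m6 = m1 XNOR m4 = LOW XNOR HIGH = LOW
m7 = m6 NAND x3 = LOW NAND HIGH = HIGH
m9 = m6 NOR m2 = LOW NOR LOW = HIGH
m12 = m9 XOR m5 = HIGH XOR HIGH = LOW
m14 = x5 AND m12 = HIGH AND LOW = LOW
m15 = NOT m7 = NOT HIGH = LOW

m4 = HIGH; m14 = LOW; m15 = LOW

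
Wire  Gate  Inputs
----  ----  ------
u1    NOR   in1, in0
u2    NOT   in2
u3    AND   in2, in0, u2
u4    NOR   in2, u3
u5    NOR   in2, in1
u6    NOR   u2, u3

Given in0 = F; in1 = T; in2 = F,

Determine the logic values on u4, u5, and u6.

u2 = NOT in2 = NOT F = T
u3 = in2 AND in0 AND u2 = F AND F AND T = F
u4 = in2 NOR u3 = F NOR F = T
u5 = in2 NOR in1 = F NOR T = F
u6 = u2 NOR u3 = T NOR F = F

u4 = T, u5 = F, u6 = F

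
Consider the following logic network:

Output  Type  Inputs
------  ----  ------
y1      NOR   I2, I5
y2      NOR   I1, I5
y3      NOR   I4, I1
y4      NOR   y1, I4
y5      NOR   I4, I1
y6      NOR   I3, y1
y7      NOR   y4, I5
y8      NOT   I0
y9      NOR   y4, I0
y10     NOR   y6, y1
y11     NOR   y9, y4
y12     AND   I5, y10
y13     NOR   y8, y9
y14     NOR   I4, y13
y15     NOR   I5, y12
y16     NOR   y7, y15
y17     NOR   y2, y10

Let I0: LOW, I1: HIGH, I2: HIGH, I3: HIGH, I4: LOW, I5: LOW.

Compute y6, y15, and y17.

y6 = LOW; y15 = HIGH; y17 = LOW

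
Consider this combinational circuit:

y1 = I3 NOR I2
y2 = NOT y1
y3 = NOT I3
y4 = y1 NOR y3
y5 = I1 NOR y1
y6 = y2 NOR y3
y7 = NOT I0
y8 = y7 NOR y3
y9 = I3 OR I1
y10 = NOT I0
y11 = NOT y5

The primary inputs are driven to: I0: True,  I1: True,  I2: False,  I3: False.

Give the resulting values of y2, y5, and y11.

y2 = False  y5 = False  y11 = True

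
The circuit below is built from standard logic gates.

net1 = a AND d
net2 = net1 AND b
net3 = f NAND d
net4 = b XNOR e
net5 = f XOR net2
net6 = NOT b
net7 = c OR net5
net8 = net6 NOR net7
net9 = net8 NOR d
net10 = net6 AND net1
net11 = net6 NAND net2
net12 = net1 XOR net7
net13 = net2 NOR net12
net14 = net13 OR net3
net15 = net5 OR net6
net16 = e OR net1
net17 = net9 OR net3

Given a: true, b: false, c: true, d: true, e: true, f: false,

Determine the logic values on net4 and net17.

net1 = a AND d = true AND true = true
net2 = net1 AND b = true AND false = false
net3 = f NAND d = false NAND true = true
net4 = b XNOR e = false XNOR true = false
net5 = f XOR net2 = false XOR false = false
net6 = NOT b = NOT false = true
net7 = c OR net5 = true OR false = true
net8 = net6 NOR net7 = true NOR true = false
net9 = net8 NOR d = false NOR true = false
net17 = net9 OR net3 = false OR true = true

net4 = false, net17 = true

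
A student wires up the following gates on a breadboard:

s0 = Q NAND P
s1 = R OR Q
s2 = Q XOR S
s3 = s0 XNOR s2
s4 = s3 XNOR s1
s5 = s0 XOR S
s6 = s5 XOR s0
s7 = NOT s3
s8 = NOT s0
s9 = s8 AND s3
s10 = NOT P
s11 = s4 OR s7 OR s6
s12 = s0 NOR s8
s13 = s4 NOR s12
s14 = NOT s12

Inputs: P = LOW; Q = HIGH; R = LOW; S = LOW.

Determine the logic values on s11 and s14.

s11 = HIGH; s14 = HIGH

s0 = Q NAND P = HIGH NAND LOW = HIGH
s1 = R OR Q = LOW OR HIGH = HIGH
s2 = Q XOR S = HIGH XOR LOW = HIGH
s3 = s0 XNOR s2 = HIGH XNOR HIGH = HIGH
s4 = s3 XNOR s1 = HIGH XNOR HIGH = HIGH
s5 = s0 XOR S = HIGH XOR LOW = HIGH
s6 = s5 XOR s0 = HIGH XOR HIGH = LOW
s7 = NOT s3 = NOT HIGH = LOW
s8 = NOT s0 = NOT HIGH = LOW
s11 = s4 OR s7 OR s6 = HIGH OR LOW OR LOW = HIGH
s12 = s0 NOR s8 = HIGH NOR LOW = LOW
s14 = NOT s12 = NOT LOW = HIGH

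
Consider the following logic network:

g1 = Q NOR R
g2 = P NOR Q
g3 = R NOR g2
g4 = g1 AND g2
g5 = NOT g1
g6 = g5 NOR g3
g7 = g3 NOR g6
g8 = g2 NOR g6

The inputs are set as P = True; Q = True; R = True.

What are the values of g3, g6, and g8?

g3 = False; g6 = False; g8 = True

g1 = Q NOR R = True NOR True = False
g2 = P NOR Q = True NOR True = False
g3 = R NOR g2 = True NOR False = False
g5 = NOT g1 = NOT False = True
g6 = g5 NOR g3 = True NOR False = False
g8 = g2 NOR g6 = False NOR False = True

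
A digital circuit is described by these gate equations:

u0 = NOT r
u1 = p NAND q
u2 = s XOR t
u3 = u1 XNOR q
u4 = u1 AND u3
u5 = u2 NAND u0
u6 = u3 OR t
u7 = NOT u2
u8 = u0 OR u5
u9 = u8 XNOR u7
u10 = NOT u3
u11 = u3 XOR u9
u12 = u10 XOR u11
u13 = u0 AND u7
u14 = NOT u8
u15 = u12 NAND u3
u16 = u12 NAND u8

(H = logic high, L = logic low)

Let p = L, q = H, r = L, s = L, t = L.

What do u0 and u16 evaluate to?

u0 = H, u16 = H

u0 = NOT r = NOT L = H
u1 = p NAND q = L NAND H = H
u2 = s XOR t = L XOR L = L
u3 = u1 XNOR q = H XNOR H = H
u5 = u2 NAND u0 = L NAND H = H
u7 = NOT u2 = NOT L = H
u8 = u0 OR u5 = H OR H = H
u9 = u8 XNOR u7 = H XNOR H = H
u10 = NOT u3 = NOT H = L
u11 = u3 XOR u9 = H XOR H = L
u12 = u10 XOR u11 = L XOR L = L
u16 = u12 NAND u8 = L NAND H = H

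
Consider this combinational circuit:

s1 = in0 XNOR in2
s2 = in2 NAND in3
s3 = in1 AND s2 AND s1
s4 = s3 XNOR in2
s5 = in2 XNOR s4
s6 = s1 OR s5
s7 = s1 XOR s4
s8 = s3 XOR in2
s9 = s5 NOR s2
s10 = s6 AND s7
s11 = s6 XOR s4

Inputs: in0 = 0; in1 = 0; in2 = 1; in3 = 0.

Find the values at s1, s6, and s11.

s1 = in0 XNOR in2 = 0 XNOR 1 = 0
s2 = in2 NAND in3 = 1 NAND 0 = 1
s3 = in1 AND s2 AND s1 = 0 AND 1 AND 0 = 0
s4 = s3 XNOR in2 = 0 XNOR 1 = 0
s5 = in2 XNOR s4 = 1 XNOR 0 = 0
s6 = s1 OR s5 = 0 OR 0 = 0
s11 = s6 XOR s4 = 0 XOR 0 = 0

s1 = 0  s6 = 0  s11 = 0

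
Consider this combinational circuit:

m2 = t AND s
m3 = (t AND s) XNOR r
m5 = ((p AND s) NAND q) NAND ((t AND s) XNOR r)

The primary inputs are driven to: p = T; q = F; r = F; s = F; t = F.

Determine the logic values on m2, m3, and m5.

m2 = F, m3 = T, m5 = F

m2 = F AND F = F
m3 = (F AND F) XNOR F = T
m5 = ((T AND F) NAND F) NAND ((F AND F) XNOR F) = F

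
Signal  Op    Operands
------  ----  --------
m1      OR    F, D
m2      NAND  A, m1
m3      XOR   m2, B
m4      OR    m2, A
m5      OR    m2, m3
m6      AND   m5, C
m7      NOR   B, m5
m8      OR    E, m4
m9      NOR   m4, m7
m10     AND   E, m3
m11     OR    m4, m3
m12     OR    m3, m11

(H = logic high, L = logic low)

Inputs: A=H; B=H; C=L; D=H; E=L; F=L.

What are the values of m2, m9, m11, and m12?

m1 = F OR D = L OR H = H
m2 = A NAND m1 = H NAND H = L
m3 = m2 XOR B = L XOR H = H
m4 = m2 OR A = L OR H = H
m5 = m2 OR m3 = L OR H = H
m7 = B NOR m5 = H NOR H = L
m9 = m4 NOR m7 = H NOR L = L
m11 = m4 OR m3 = H OR H = H
m12 = m3 OR m11 = H OR H = H

m2 = L  m9 = L  m11 = H  m12 = H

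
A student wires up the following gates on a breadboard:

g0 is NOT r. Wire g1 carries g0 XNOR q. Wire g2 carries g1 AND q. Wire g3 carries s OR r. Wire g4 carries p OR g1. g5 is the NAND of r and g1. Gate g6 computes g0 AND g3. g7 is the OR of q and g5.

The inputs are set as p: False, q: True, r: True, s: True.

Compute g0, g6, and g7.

g0 = False, g6 = False, g7 = True

g0 = NOT r = NOT True = False
g1 = g0 XNOR q = False XNOR True = False
g3 = s OR r = True OR True = True
g5 = r NAND g1 = True NAND False = True
g6 = g0 AND g3 = False AND True = False
g7 = q OR g5 = True OR True = True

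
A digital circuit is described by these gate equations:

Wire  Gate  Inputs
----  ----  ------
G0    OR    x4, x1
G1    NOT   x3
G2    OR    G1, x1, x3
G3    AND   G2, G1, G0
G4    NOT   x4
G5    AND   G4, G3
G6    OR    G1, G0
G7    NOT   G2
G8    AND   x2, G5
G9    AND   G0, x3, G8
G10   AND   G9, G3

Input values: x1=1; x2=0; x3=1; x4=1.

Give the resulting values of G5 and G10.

G5 = 0, G10 = 0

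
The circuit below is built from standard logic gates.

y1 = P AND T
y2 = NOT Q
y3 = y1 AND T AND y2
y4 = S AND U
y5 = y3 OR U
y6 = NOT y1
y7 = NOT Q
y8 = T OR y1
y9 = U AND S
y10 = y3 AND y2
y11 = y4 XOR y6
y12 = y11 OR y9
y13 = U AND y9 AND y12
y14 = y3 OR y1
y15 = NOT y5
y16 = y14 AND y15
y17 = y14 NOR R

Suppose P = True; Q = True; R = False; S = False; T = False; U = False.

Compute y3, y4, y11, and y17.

y1 = P AND T = True AND False = False
y2 = NOT Q = NOT True = False
y3 = y1 AND T AND y2 = False AND False AND False = False
y4 = S AND U = False AND False = False
y6 = NOT y1 = NOT False = True
y11 = y4 XOR y6 = False XOR True = True
y14 = y3 OR y1 = False OR False = False
y17 = y14 NOR R = False NOR False = True

y3 = False, y4 = False, y11 = True, y17 = True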